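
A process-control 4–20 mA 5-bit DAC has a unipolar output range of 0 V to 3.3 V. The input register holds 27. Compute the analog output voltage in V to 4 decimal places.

2.7844 V

LSB = 3.3 V / 2^5 = 103.125 mV.
V_out = 0 + 27 × 0.103125 V = 2.78437 V.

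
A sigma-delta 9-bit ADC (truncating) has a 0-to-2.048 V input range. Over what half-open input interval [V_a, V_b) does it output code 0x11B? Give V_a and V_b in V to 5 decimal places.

[1.13200 V, 1.13600 V)

LSB = 2.048/2^9 = 4.000 mV.
Code 0x11B = 283 decimal.
V_a = V_low + 283·LSB = 1.132 V; V_b = V_low + 284·LSB = 1.136 V.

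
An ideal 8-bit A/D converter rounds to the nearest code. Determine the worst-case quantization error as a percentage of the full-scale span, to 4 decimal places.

0.1953 %

Rounding → worst-case error = ½ LSB = V_FS/2^9, so 100/512 = 0.195312 % of full scale.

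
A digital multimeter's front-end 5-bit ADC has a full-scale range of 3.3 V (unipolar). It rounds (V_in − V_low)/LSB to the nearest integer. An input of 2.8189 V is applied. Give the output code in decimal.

code 27

LSB = 3.3 V / 32 = 103.125 mV.
(V_in − V_low)/LSB = (2.8189 − 0) / 0.103125 = 27.335.
So the output code is 27.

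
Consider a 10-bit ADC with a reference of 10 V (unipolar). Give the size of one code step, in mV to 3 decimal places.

9.766 mV

Full-scale span = 10 V.
LSB = 10 / 2^10 = 10 / 1024 = 0.00976562 V = 9.766 mV.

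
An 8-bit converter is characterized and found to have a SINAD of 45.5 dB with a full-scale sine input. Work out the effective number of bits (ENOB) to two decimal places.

ENOB = (SINAD − 1.76) / 6.02 = (45.5 − 1.76)/6.02 = 7.266.

7.27 bits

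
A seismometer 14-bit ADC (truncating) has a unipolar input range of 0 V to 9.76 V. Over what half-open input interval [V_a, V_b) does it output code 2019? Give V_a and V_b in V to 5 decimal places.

[1.20272 V, 1.20332 V)

LSB = 9.76/2^14 = 0.596 mV.
V_a = V_low + 2019·LSB = 1.20272 V; V_b = V_low + 2020·LSB = 1.20332 V.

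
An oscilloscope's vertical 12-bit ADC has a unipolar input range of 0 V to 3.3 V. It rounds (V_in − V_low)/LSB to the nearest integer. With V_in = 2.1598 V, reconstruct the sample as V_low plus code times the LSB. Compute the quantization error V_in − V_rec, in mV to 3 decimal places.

LSB = 3.3/2^12 = 0.806 mV.
(2.1598 − 0)/0.000805664 = 2680.7699; round gives code 2681.
Reconstructed: 2.1599854 V.
V_in − V_rec = -0.000185352 V = -0.185 mV.

-0.185 mV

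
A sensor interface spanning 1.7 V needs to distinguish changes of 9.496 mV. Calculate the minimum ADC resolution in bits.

8 bits

Number of steps required ≥ 1.7 V / 9.496 mV = 179.02.
Need 2^N ≥ 179.02; 2^7 = 128, 2^8 = 256.
Minimum N = 8.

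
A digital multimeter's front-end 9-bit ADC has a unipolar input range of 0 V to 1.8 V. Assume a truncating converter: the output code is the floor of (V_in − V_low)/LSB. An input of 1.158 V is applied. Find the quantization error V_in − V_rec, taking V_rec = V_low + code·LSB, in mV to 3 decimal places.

One LSB is 1.8 V / 512 = 3.516 mV.
Scaled input = 329.3867 LSBs, so code = 329.
V_rec = 0 + 329·0.00351563 = 1.1566406 V.
Difference: 0.00135937 V → 1.359 mV.

1.359 mV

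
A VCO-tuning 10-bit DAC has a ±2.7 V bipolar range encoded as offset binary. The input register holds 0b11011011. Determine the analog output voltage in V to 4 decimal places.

LSB = 5.4 V / 2^10 = 5.273 mV.
Code 0b11011011 = 219 decimal.
V_out = (−2.7) + 219 × 0.00527344 V = -1.54512 V.

-1.5451 V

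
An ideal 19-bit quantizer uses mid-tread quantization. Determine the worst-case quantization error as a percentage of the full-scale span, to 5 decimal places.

Rounding → worst-case error = ½ LSB = V_FS/2^20, so 100/1048576 = 9.53674e-05 % of full scale.

0.00010 %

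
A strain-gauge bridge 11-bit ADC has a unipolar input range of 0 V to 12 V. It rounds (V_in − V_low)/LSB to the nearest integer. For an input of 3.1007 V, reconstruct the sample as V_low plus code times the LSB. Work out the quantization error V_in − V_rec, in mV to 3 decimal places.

1.091 mV

LSB = 12/2^11 = 5.859 mV.
(V_in − V_low)/LSB = (3.1007 − 0)/0.00585938 = 529.1861 → code 529 (round).
Reconstructed: 3.0996094 V.
Difference: 0.00109063 V → 1.091 mV.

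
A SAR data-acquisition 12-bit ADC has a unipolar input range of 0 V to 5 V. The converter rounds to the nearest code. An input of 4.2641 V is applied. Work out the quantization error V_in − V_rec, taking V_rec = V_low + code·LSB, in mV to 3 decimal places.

0.184 mV

LSB = 5/2^12 = 1.221 mV.
Scaled input = 3493.1507 LSBs, so code = 3493.
V_rec = 0 + 3493·0.0012207 = 4.263916 V.
V_in − V_rec = 0.000183984 V = 0.184 mV.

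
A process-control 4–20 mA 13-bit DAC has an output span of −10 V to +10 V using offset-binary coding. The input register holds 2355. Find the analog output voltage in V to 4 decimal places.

LSB = 20 V / 2^13 = 2.441 mV.
V_out = (−10) + 2355 × 0.00244141 V = -4.25049 V.

-4.2505 V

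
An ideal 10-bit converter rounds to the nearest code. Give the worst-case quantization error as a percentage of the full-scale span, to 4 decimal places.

0.0488 %

Rounding → worst-case error = ½ LSB = V_FS/2^11, so 100/2048 = 0.0488281 % of full scale.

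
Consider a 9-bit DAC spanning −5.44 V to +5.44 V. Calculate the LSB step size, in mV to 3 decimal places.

Full-scale span = 10.88 V.
LSB = 10.88 / 2^9 = 10.88 / 512 = 0.02125 V = 21.250 mV.

21.250 mV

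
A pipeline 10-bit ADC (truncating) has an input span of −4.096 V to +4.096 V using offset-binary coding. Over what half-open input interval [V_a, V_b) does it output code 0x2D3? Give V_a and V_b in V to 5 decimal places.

[1.68800 V, 1.69600 V)

LSB = 8.192/2^10 = 8.000 mV.
Code 0x2D3 = 723 decimal.
V_a = V_low + 723·LSB = 1.688 V; V_b = V_low + 724·LSB = 1.696 V.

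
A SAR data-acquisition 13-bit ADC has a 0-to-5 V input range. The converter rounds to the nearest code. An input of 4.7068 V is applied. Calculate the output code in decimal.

LSB = 5 V / 8192 = 0.610 mV.
(4.7068 − 0) / 0.000610352 = 7711.621 LSBs.
Round → code 7712.

code 7712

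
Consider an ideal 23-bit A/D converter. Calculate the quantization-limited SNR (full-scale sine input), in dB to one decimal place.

SNR ≈ 6.02·N + 1.76 dB = 6.02·23 + 1.76 = 140.22 dB.

140.2 dB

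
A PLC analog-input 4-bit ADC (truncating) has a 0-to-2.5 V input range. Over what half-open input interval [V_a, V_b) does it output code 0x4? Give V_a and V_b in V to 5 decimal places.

LSB = 2.5/2^4 = 156.250 mV.
Code 0x4 = 4 decimal.
V_a = V_low + 4·LSB = 0.625 V; V_b = V_low + 5·LSB = 0.78125 V.

[0.62500 V, 0.78125 V)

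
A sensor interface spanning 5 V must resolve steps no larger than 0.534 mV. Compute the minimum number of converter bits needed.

Number of steps required ≥ 5 V / 0.534 mV = 9363.30.
Need 2^N ≥ 9363.30; 2^13 = 8192, 2^14 = 16384.
Minimum N = 14.

14 bits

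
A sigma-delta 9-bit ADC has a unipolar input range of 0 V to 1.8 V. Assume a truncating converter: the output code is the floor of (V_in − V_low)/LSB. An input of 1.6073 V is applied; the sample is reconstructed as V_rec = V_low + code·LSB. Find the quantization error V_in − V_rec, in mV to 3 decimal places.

0.659 mV

LSB = 1.8/2^9 = 3.516 mV.
(V_in − V_low)/LSB = (1.6073 − 0)/0.00351563 = 457.1876 → code 457 (floor).
V_rec = 0 + 457·0.00351563 = 1.6066406 V.
V_in − V_rec = 0.000659375 V = 0.659 mV.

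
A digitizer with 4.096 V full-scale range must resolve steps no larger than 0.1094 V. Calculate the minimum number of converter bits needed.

Number of steps required ≥ 4.096 V / 0.1094 V = 37.44.
Need 2^N ≥ 37.44; 2^5 = 32, 2^6 = 64.
Minimum N = 6.

6 bits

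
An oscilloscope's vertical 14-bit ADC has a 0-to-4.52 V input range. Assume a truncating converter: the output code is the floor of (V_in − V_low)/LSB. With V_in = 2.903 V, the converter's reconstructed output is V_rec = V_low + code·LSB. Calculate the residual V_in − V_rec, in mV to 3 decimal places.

Step size: 4.52 V ÷ 2^14 = 275.88 µV.
Scaled input = 10522.7327 LSBs, so code = 10522.
V_rec = 0 + 10522·0.000275879 = 2.9027979 V.
Difference: 0.000202148 V → 0.202 mV.

0.202 mV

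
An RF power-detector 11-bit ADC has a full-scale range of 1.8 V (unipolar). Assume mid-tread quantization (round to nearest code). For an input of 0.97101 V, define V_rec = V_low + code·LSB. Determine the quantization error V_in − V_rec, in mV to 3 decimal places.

LSB = 1.8/2^11 = 0.879 mV.
(V_in − V_low)/LSB = (0.97101 − 0)/0.000878906 = 1104.7936 → code 1105 (round).
Code 1105 maps back to 0 + 1105×0.000878906 V = 0.97119141 V.
Error = 0.97101 − 0.97119141 = -0.000181406 V = -0.181 mV.

-0.181 mV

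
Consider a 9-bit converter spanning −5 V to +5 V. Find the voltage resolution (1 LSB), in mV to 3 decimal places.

Full-scale span = 10 V.
LSB = 10 / 2^9 = 10 / 512 = 0.0195312 V = 19.531 mV.

19.531 mV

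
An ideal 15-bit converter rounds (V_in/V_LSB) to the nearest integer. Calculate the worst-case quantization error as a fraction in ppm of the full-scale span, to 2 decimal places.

Rounding → worst-case error = ½ LSB = V_FS/2^16, so 1e+06/65536 = 15.2588 ppm of full scale.

15.26 ppm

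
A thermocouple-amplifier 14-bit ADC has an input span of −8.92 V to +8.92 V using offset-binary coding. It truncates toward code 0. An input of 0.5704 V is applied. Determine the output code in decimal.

With 16384 levels over 17.84 V, one step is 1.089 mV.
(0.5704 − (−8.92)) / 0.00108887 = 8715.847 LSBs.
⌊·⌋(8715.847) = 8715.

code 8715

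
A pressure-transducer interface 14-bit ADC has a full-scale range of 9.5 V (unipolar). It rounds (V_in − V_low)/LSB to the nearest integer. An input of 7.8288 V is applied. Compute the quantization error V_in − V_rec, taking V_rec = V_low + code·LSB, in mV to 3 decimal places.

LSB = 9.5/2^14 = 0.580 mV.
(7.8288 − 0)/0.000579834 = 13501.7957; round gives code 13502.
Reconstructed: 7.8289185 V.
V_in − V_rec = -0.000118457 V = -0.118 mV.

-0.118 mV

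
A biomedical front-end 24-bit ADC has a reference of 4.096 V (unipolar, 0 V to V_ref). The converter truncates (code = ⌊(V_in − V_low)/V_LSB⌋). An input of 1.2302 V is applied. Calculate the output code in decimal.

code 5038899

With 16777216 levels over 4.096 V, one step is 0.24 µV.
(V_in − V_low)/LSB = (1.2302 − 0) / 2.44141e-07 = 5038899.200.
Floor → code 5038899.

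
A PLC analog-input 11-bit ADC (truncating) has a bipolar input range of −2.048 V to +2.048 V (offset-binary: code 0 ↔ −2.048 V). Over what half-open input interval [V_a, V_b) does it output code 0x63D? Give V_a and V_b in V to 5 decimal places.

[1.14600 V, 1.14800 V)

LSB = 4.096/2^11 = 2.000 mV.
Code 0x63D = 1597 decimal.
V_a = V_low + 1597·LSB = 1.146 V; V_b = V_low + 1598·LSB = 1.148 V.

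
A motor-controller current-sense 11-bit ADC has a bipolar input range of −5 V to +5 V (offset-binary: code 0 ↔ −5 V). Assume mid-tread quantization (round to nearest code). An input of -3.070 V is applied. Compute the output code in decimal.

code 395

LSB = 10 V / 2048 = 4.883 mV.
(V_in − V_low)/LSB = (-3.070 − (−5)) / 0.00488281 = 395.264.
So the output code is 395.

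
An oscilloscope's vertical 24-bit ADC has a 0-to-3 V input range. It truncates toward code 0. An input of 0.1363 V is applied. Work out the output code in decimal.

code 762244

Full-scale span = 3 V; LSB = 3/2^24 = 0.18 µV.
(V_in − V_low)/LSB = (0.1363 − 0) / 1.78814e-07 = 762244.847.
⌊·⌋(762244.847) = 762244.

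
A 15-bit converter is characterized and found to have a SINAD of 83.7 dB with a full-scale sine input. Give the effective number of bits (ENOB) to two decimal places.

ENOB = (SINAD − 1.76) / 6.02 = (83.7 − 1.76)/6.02 = 13.611.

13.61 bits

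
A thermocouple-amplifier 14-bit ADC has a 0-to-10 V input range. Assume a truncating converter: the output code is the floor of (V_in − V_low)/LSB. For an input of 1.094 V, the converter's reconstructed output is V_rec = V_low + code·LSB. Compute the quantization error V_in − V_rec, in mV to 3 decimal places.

One LSB is 10 V / 16384 = 0.610 mV.
(1.094 − 0)/0.000610352 = 1792.4096; ⌊·⌋ gives code 1792.
Reconstructed: 1.09375 V.
Error = 1.094 − 1.09375 = 0.00025 V = 0.250 mV.

0.250 mV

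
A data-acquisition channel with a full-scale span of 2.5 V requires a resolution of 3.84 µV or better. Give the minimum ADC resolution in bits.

Number of steps required ≥ 2.5 V / 3.84 µV = 651041.67.
Need 2^N ≥ 651041.67; 2^19 = 524288, 2^20 = 1048576.
Minimum N = 20.

20 bits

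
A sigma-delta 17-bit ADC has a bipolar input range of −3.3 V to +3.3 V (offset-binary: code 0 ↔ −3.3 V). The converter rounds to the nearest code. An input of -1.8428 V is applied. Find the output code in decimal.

code 28939

With 131072 levels over 6.6 V, one step is 50.35 µV.
(V_in − V_low)/LSB = (-1.8428 − (−3.3)) / 5.0354e-05 = 28939.109.
So the output code is 28939.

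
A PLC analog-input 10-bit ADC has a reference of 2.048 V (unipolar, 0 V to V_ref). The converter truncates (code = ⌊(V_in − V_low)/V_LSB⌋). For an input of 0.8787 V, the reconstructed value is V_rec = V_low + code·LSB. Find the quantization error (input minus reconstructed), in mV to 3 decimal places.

0.700 mV

One LSB is 2.048 V / 1024 = 2.000 mV.
(0.8787 − 0)/0.002 = 439.3500; ⌊·⌋ gives code 439.
Reconstructed: 0.878 V.
Error = 0.8787 − 0.878 = 0.0007 V = 0.700 mV.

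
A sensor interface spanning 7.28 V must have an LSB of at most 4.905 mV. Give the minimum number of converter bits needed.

Number of steps required ≥ 7.28 V / 4.905 mV = 1484.20.
Need 2^N ≥ 1484.20; 2^10 = 1024, 2^11 = 2048.
Minimum N = 11.

11 bits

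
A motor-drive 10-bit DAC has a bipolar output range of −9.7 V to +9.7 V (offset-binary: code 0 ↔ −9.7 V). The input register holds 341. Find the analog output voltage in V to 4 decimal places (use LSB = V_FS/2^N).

-3.2396 V

LSB = 19.4 V / 2^10 = 18.945 mV.
V_out = (−9.7) + 341 × 0.0189453 V = -3.23965 V.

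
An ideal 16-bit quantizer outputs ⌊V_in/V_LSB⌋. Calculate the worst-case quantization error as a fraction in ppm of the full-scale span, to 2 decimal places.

Truncating → worst-case error = 1 LSB = V_FS/2^16, so 1e+06/65536 = 15.2588 ppm of full scale.

15.26 ppm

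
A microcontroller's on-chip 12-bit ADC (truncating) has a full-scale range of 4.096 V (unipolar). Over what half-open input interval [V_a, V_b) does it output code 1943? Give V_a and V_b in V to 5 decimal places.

LSB = 4.096/2^12 = 1.000 mV.
V_a = V_low + 1943·LSB = 1.943 V; V_b = V_low + 1944·LSB = 1.944 V.

[1.94300 V, 1.94400 V)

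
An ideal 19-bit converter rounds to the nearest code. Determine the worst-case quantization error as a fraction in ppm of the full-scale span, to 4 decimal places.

Rounding → worst-case error = ½ LSB = V_FS/2^20, so 1e+06/1048576 = 0.953674 ppm of full scale.

0.9537 ppm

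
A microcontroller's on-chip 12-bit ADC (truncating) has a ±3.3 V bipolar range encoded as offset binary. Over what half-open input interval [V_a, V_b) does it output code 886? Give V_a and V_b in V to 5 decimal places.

LSB = 6.6/2^12 = 1.611 mV.
V_a = V_low + 886·LSB = -1.87236 V; V_b = V_low + 887·LSB = -1.87075 V.

[-1.87236 V, -1.87075 V)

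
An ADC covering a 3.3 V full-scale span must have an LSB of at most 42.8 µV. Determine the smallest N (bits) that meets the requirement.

17 bits

Number of steps required ≥ 3.3 V / 42.8 µV = 77102.80.
Need 2^N ≥ 77102.80; 2^16 = 65536, 2^17 = 131072.
Minimum N = 17.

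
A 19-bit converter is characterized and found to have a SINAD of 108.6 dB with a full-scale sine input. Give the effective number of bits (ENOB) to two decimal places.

ENOB = (SINAD − 1.76) / 6.02 = (108.6 − 1.76)/6.02 = 17.748.

17.75 bits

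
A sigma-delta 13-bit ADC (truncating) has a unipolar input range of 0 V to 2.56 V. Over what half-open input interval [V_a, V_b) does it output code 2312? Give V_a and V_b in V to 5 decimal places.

LSB = 2.56/2^13 = 312.50 µV.
V_a = V_low + 2312·LSB = 0.7225 V; V_b = V_low + 2313·LSB = 0.722812 V.

[0.72250 V, 0.72281 V)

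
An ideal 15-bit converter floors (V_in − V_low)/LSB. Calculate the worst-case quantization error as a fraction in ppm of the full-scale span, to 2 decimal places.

Truncating → worst-case error = 1 LSB = V_FS/2^15, so 1e+06/32768 = 30.5176 ppm of full scale.

30.52 ppm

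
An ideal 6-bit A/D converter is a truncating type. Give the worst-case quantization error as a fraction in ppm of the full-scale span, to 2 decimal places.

Truncating → worst-case error = 1 LSB = V_FS/2^6, so 1e+06/64 = 15625 ppm of full scale.

15625.00 ppm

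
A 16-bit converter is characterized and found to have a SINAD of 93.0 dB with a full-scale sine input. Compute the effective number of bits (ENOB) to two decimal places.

15.16 bits

ENOB = (SINAD − 1.76) / 6.02 = (93.0 − 1.76)/6.02 = 15.156.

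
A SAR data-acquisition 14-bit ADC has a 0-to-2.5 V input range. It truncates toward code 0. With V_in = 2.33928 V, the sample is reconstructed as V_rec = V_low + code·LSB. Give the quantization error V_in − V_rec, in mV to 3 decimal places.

0.108 mV

Step size: 2.5 V ÷ 2^14 = 152.59 µV.
Scaled input = 15330.7054 LSBs, so code = 15330.
V_rec = 0 + 15330·0.000152588 = 2.3391724 V.
V_in − V_rec = 0.000107637 V = 0.108 mV.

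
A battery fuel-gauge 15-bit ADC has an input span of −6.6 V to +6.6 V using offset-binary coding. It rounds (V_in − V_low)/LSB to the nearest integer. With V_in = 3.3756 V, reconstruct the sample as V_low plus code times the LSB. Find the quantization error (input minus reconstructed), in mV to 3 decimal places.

-0.132 mV

LSB = 13.2/2^15 = 402.83 µV.
(V_in − V_low)/LSB = (3.3756 − (−6.6))/0.000402832 = 24763.6713 → code 24764 (round).
Reconstructed: 3.3757324 V.
Error = 3.3756 − 3.3757324 = -0.000132422 V = -0.132 mV.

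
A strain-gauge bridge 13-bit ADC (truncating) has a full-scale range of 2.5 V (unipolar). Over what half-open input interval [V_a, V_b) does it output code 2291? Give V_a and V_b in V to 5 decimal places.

[0.69916 V, 0.69946 V)

LSB = 2.5/2^13 = 305.18 µV.
V_a = V_low + 2291·LSB = 0.699158 V; V_b = V_low + 2292·LSB = 0.699463 V.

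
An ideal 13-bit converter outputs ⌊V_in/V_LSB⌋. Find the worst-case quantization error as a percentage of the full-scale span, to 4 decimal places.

Truncating → worst-case error = 1 LSB = V_FS/2^13, so 100/8192 = 0.012207 % of full scale.

0.0122 %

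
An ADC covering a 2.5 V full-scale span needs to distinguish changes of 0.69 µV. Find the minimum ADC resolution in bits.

22 bits

Number of steps required ≥ 2.5 V / 0.69 µV = 3623188.41.
Need 2^N ≥ 3623188.41; 2^21 = 2097152, 2^22 = 4194304.
Minimum N = 22.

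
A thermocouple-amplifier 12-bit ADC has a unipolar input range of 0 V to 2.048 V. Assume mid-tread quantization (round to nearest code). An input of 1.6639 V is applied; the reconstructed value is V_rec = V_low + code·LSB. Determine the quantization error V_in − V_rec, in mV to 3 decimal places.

One LSB is 2.048 V / 4096 = 0.500 mV.
(V_in − V_low)/LSB = (1.6639 − 0)/0.0005 = 3327.8000 → code 3328 (round).
V_rec = 0 + 3328·0.0005 = 1.664 V.
Difference: -0.0001 V → -0.100 mV.

-0.100 mV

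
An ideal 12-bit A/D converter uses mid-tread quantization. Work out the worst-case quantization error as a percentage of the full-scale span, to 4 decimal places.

0.0122 %

Rounding → worst-case error = ½ LSB = V_FS/2^13, so 100/8192 = 0.012207 % of full scale.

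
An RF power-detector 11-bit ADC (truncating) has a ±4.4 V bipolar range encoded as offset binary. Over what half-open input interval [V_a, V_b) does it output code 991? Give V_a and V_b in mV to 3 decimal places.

LSB = 8.8/2^11 = 4.297 mV.
V_a = V_low + 991·LSB = -0.141797 V; V_b = V_low + 992·LSB = -0.1375 V.

[-141.797 mV, -137.500 mV)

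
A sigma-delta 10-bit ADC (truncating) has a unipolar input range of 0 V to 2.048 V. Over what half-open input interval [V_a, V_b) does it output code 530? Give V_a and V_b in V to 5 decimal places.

[1.06000 V, 1.06200 V)

LSB = 2.048/2^10 = 2.000 mV.
V_a = V_low + 530·LSB = 1.06 V; V_b = V_low + 531·LSB = 1.062 V.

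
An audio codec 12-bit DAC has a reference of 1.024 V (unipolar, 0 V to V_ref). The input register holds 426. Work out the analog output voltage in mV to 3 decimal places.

LSB = 1.024 V / 2^12 = 250.00 µV.
V_out = 0 + 426 × 0.00025 V = 0.1065 V.
= 106.500 mV.

106.500 mV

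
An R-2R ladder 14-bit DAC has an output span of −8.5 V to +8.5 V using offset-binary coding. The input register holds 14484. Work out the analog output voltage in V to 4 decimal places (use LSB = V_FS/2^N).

LSB = 17 V / 2^14 = 1.038 mV.
V_out = (−8.5) + 14484 × 0.0010376 V = 6.52856 V.

6.5286 V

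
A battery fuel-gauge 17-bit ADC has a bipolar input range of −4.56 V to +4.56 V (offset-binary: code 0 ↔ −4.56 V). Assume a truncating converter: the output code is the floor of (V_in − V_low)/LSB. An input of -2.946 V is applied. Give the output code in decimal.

LSB = 9.12 V / 131072 = 69.58 µV.
(V_in − V_low)/LSB = (-2.946 − (−4.56)) / 6.95801e-05 = 23196.295.
⌊·⌋(23196.295) = 23196.

code 23196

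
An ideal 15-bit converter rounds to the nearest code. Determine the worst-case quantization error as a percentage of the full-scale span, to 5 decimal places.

0.00153 %

Rounding → worst-case error = ½ LSB = V_FS/2^16, so 100/65536 = 0.00152588 % of full scale.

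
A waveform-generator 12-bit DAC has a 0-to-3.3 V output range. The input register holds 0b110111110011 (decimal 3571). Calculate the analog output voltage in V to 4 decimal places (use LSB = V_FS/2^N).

2.8770 V

LSB = 3.3 V / 2^12 = 0.806 mV.
Code 0b110111110011 = 3571 decimal.
V_out = 0 + 3571 × 0.000805664 V = 2.87703 V.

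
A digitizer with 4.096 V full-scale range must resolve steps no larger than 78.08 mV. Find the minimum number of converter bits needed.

Number of steps required ≥ 4.096 V / 78.08 mV = 52.46.
Need 2^N ≥ 52.46; 2^5 = 32, 2^6 = 64.
Minimum N = 6.

6 bits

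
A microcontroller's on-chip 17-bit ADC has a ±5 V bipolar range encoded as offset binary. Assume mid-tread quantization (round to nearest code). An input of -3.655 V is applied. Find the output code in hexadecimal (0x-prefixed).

code 0x44DD (decimal 17629)

Full-scale span = 10 V; LSB = 10/2^17 = 76.29 µV.
Input sits at 17629.184 steps above V_low.
round(17629.184) = 17629.
In hexadecimal (0x-prefixed): 0x44DD.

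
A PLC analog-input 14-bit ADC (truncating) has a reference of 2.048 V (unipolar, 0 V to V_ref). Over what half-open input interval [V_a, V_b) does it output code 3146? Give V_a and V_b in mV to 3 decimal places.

LSB = 2.048/2^14 = 125.00 µV.
V_a = V_low + 3146·LSB = 0.39325 V; V_b = V_low + 3147·LSB = 0.393375 V.

[393.250 mV, 393.375 mV)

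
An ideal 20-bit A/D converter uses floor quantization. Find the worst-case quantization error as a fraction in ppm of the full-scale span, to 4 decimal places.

0.9537 ppm

Truncating → worst-case error = 1 LSB = V_FS/2^20, so 1e+06/1048576 = 0.953674 ppm of full scale.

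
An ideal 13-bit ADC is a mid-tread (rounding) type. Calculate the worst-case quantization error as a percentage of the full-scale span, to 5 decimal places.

0.00610 %

Rounding → worst-case error = ½ LSB = V_FS/2^14, so 100/16384 = 0.00610352 % of full scale.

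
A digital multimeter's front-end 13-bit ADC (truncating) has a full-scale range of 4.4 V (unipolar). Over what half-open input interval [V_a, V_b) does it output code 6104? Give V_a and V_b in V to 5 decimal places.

LSB = 4.4/2^13 = 0.537 mV.
V_a = V_low + 6104·LSB = 3.27852 V; V_b = V_low + 6105·LSB = 3.27905 V.

[3.27852 V, 3.27905 V)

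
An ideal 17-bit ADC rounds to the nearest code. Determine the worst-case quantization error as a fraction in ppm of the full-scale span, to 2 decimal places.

3.81 ppm

Rounding → worst-case error = ½ LSB = V_FS/2^18, so 1e+06/262144 = 3.8147 ppm of full scale.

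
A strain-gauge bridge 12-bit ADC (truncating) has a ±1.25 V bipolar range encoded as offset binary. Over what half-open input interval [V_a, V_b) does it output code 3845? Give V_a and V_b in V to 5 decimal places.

[1.09680 V, 1.09741 V)

LSB = 2.5/2^12 = 0.610 mV.
V_a = V_low + 3845·LSB = 1.0968 V; V_b = V_low + 3846·LSB = 1.09741 V.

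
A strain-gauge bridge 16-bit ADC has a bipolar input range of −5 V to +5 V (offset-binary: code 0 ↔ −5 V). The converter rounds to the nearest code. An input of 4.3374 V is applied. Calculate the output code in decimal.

code 61194

With 65536 levels over 10 V, one step is 152.59 µV.
(4.3374 − (−5)) / 0.000152588 = 61193.585 LSBs.
round(61193.585) = 61194.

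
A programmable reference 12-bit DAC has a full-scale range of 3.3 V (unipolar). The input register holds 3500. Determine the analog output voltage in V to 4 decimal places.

LSB = 3.3 V / 2^12 = 0.806 mV.
V_out = 0 + 3500 × 0.000805664 V = 2.81982 V.

2.8198 V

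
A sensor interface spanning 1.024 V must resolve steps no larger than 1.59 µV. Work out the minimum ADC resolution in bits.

20 bits

Number of steps required ≥ 1.024 V / 1.59 µV = 644025.16.
Need 2^N ≥ 644025.16; 2^19 = 524288, 2^20 = 1048576.
Minimum N = 20.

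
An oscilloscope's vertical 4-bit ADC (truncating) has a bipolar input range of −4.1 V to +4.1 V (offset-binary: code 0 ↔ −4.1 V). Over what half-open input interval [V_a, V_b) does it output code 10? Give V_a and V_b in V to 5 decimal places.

LSB = 8.2/2^4 = 0.5125 V.
V_a = V_low + 10·LSB = 1.025 V; V_b = V_low + 11·LSB = 1.5375 V.

[1.02500 V, 1.53750 V)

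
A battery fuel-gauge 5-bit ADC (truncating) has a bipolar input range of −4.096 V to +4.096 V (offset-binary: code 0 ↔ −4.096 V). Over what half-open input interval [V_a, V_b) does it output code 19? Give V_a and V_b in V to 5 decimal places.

[0.76800 V, 1.02400 V)

LSB = 8.192/2^5 = 256.000 mV.
V_a = V_low + 19·LSB = 0.768 V; V_b = V_low + 20·LSB = 1.024 V.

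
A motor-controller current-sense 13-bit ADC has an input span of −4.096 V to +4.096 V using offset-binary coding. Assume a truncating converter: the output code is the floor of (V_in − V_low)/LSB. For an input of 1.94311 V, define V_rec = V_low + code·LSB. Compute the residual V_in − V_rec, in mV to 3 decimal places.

Step size: 8.192 V ÷ 2^13 = 1.000 mV.
Scaled input = 6039.1100 LSBs, so code = 6039.
Reconstructed: 1.943 V.
Difference: 0.00011 V → 0.110 mV.

0.110 mV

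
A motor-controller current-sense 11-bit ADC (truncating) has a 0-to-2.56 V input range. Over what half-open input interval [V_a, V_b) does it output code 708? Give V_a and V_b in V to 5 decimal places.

LSB = 2.56/2^11 = 1.250 mV.
V_a = V_low + 708·LSB = 0.885 V; V_b = V_low + 709·LSB = 0.88625 V.

[0.88500 V, 0.88625 V)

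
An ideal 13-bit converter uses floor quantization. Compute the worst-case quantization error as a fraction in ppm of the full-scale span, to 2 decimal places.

Truncating → worst-case error = 1 LSB = V_FS/2^13, so 1e+06/8192 = 122.07 ppm of full scale.

122.07 ppm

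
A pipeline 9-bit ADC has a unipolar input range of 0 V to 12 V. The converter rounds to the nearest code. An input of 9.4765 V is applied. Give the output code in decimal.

Full-scale span = 12 V; LSB = 12/2^9 = 23.438 mV.
(V_in − V_low)/LSB = (9.4765 − 0) / 0.0234375 = 404.331.
So the output code is 404.

code 404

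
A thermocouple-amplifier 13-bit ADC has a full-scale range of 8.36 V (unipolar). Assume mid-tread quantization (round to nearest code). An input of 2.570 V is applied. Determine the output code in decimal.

LSB = 8.36 V / 8192 = 1.021 mV.
(V_in − V_low)/LSB = (2.570 − 0) / 0.00102051 = 2518.354.
So the output code is 2518.

code 2518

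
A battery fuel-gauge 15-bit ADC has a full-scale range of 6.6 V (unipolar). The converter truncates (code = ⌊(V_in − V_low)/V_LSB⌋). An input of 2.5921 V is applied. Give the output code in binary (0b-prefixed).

code 0b11001001000101 (decimal 12869)

LSB = 6.6 V / 32768 = 201.42 µV.
Input sits at 12869.384 steps above V_low.
Floor → code 12869.
In binary (0b-prefixed): 0b11001001000101.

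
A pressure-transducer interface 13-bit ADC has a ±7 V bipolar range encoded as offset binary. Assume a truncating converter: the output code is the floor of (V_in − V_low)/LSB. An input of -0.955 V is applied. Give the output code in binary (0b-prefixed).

Full-scale span = 14 V; LSB = 14/2^13 = 1.709 mV.
(V_in − V_low)/LSB = (-0.955 − (−7)) / 0.00170898 = 3537.189.
⌊·⌋(3537.189) = 3537.
In binary (0b-prefixed): 0b110111010001.

code 0b110111010001 (decimal 3537)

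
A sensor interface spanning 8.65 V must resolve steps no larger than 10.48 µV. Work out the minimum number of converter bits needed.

20 bits

Number of steps required ≥ 8.65 V / 10.48 µV = 825381.68.
Need 2^N ≥ 825381.68; 2^19 = 524288, 2^20 = 1048576.
Minimum N = 20.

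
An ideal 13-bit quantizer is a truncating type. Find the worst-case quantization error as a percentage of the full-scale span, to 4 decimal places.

0.0122 %

Truncating → worst-case error = 1 LSB = V_FS/2^13, so 100/8192 = 0.012207 % of full scale.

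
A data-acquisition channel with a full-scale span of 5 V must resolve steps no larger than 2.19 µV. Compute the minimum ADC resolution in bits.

22 bits

Number of steps required ≥ 5 V / 2.19 µV = 2283105.02.
Need 2^N ≥ 2283105.02; 2^21 = 2097152, 2^22 = 4194304.
Minimum N = 22.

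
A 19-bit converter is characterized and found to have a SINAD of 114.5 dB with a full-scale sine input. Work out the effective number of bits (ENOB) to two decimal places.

ENOB = (SINAD − 1.76) / 6.02 = (114.5 − 1.76)/6.02 = 18.728.

18.73 bits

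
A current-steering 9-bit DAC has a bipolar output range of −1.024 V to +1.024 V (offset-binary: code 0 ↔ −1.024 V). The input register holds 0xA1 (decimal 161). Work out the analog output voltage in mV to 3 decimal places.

-380.000 mV

LSB = 2.048 V / 2^9 = 4.000 mV.
Code 0xA1 = 161 decimal.
V_out = (−1.024) + 161 × 0.004 V = -0.38 V.
= -380.000 mV.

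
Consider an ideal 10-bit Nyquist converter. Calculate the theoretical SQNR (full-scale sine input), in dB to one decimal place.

SNR ≈ 6.02·N + 1.76 dB = 6.02·10 + 1.76 = 61.96 dB.

62.0 dB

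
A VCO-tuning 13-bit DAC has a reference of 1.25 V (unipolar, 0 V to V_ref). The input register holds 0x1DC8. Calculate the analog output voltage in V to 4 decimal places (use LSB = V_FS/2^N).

1.1633 V

LSB = 1.25 V / 2^13 = 152.59 µV.
Code 0x1DC8 = 7624 decimal.
V_out = 0 + 7624 × 0.000152588 V = 1.16333 V.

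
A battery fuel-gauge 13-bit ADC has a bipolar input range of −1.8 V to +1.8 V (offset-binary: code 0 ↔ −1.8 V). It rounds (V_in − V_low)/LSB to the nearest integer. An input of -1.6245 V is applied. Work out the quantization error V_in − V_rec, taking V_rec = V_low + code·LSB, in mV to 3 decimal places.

0.158 mV

Step size: 3.6 V ÷ 2^13 = 439.45 µV.
(V_in − V_low)/LSB = (-1.6245 − (−1.8))/0.000439453 = 399.3600 → code 399 (round).
V_rec = (−1.8) + 399·0.000439453 = -1.6246582 V.
Error = -1.6245 − (−1.6246582) = 0.000158203 V = 0.158 mV.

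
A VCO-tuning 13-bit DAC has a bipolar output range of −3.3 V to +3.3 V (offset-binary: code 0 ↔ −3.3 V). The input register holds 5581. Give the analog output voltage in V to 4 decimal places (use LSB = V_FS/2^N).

LSB = 6.6 V / 2^13 = 0.806 mV.
V_out = (−3.3) + 5581 × 0.000805664 V = 1.19641 V.

1.1964 V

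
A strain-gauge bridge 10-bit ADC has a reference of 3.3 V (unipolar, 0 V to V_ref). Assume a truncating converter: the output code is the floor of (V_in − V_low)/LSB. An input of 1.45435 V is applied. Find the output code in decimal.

Full-scale span = 3.3 V; LSB = 3.3/2^10 = 3.223 mV.
Input sits at 451.289 steps above V_low.
⌊·⌋(451.289) = 451.

code 451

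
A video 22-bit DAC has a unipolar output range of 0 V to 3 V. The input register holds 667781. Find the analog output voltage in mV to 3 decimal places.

477.634 mV

LSB = 3 V / 2^22 = 0.72 µV.
V_out = 0 + 667781 × 7.15256e-07 V = 0.477634 V.
= 477.634 mV.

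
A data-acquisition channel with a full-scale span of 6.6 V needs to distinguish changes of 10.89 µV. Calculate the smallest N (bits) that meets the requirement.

20 bits

Number of steps required ≥ 6.6 V / 10.89 µV = 606060.61.
Need 2^N ≥ 606060.61; 2^19 = 524288, 2^20 = 1048576.
Minimum N = 20.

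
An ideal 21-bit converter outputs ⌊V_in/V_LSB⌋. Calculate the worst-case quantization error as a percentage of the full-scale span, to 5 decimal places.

Truncating → worst-case error = 1 LSB = V_FS/2^21, so 100/2097152 = 4.76837e-05 % of full scale.

0.00005 %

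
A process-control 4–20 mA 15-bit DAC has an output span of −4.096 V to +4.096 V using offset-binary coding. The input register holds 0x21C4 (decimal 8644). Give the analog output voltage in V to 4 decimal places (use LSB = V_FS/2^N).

-1.9350 V

LSB = 8.192 V / 2^15 = 250.00 µV.
Code 0x21C4 = 8644 decimal.
V_out = (−4.096) + 8644 × 0.00025 V = -1.935 V.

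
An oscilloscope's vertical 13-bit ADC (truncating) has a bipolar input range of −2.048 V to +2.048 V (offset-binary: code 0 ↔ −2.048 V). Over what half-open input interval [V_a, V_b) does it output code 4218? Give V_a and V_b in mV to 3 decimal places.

[61.000 mV, 61.500 mV)

LSB = 4.096/2^13 = 0.500 mV.
V_a = V_low + 4218·LSB = 0.061 V; V_b = V_low + 4219·LSB = 0.0615 V.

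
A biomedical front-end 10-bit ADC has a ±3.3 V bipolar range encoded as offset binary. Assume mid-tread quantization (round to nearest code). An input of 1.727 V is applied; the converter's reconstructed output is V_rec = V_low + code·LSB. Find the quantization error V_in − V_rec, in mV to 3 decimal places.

One LSB is 6.6 V / 1024 = 6.445 mV.
(1.727 − (−3.3))/0.00644531 = 779.9467; round gives code 780.
Reconstructed: 1.7273437 V.
Error = 1.727 − 1.7273437 = -0.00034375 V = -0.344 mV.

-0.344 mV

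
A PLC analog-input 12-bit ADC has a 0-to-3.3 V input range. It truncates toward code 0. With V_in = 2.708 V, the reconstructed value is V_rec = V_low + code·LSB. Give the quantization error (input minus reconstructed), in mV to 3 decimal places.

Step size: 3.3 V ÷ 2^12 = 0.806 mV.
(2.708 − 0)/0.000805664 = 3361.2024; ⌊·⌋ gives code 3361.
Reconstructed: 2.7078369 V.
V_in − V_rec = 0.000163086 V = 0.163 mV.

0.163 mV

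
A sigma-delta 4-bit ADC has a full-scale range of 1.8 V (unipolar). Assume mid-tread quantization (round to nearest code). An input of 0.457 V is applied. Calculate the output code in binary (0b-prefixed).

code 0b100 (decimal 4)

LSB = 1.8 V / 16 = 112.500 mV.
(0.457 − 0) / 0.1125 = 4.062 LSBs.
round(4.062) = 4.
In binary (0b-prefixed): 0b100.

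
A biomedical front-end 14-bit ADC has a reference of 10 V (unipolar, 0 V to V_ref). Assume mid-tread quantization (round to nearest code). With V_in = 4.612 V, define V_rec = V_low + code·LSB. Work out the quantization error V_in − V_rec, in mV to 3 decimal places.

0.184 mV

Step size: 10 V ÷ 2^14 = 0.610 mV.
Scaled input = 7556.3008 LSBs, so code = 7556.
Code 7556 maps back to 0 + 7556×0.000610352 V = 4.6118164 V.
Difference: 0.000183594 V → 0.184 mV.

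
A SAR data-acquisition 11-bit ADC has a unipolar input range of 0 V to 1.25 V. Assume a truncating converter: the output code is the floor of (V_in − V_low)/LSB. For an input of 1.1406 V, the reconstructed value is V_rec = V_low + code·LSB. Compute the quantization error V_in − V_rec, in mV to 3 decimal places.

Step size: 1.25 V ÷ 2^11 = 0.610 mV.
(1.1406 − 0)/0.000610352 = 1868.7590; ⌊·⌋ gives code 1868.
Code 1868 maps back to 0 + 1868×0.000610352 V = 1.1401367 V.
Difference: 0.000463281 V → 0.463 mV.

0.463 mV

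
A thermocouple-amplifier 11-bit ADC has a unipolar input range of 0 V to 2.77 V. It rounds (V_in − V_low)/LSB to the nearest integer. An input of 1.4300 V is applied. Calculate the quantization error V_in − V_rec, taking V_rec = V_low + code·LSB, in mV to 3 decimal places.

One LSB is 2.77 V / 2048 = 1.353 mV.
(V_in − V_low)/LSB = (1.4300 − 0)/0.00135254 = 1057.2708 → code 1057 (round).
Code 1057 maps back to 0 + 1057×0.00135254 V = 1.4296338 V.
V_in − V_rec = 0.000366211 V = 0.366 mV.

0.366 mV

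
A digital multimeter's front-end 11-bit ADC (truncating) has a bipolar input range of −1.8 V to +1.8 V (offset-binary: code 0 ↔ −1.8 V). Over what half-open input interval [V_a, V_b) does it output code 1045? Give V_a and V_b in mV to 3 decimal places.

[36.914 mV, 38.672 mV)

LSB = 3.6/2^11 = 1.758 mV.
V_a = V_low + 1045·LSB = 0.0369141 V; V_b = V_low + 1046·LSB = 0.0386719 V.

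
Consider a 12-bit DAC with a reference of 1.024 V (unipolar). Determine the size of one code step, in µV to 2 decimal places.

Full-scale span = 1.024 V.
LSB = 1.024 / 2^12 = 1.024 / 4096 = 0.00025 V = 250.00 µV.

250.00 µV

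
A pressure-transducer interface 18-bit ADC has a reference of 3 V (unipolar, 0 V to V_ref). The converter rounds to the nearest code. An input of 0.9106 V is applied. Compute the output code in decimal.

LSB = 3 V / 262144 = 11.44 µV.
Input sits at 79569.442 steps above V_low.
Round → code 79569.

code 79569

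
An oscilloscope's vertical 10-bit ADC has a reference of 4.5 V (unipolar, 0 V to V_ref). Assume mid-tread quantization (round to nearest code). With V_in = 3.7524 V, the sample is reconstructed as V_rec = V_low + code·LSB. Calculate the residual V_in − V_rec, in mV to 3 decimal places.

Step size: 4.5 V ÷ 2^10 = 4.395 mV.
Scaled input = 853.8795 LSBs, so code = 854.
Code 854 maps back to 0 + 854×0.00439453 V = 3.7529297 V.
Error = 3.7524 − 3.7529297 = -0.000529687 V = -0.530 mV.

-0.530 mV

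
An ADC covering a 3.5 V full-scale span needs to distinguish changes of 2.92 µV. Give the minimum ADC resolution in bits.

Number of steps required ≥ 3.5 V / 2.92 µV = 1198630.14.
Need 2^N ≥ 1198630.14; 2^20 = 1048576, 2^21 = 2097152.
Minimum N = 21.

21 bits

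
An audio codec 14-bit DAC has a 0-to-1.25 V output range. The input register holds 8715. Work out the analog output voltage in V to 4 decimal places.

0.6649 V

LSB = 1.25 V / 2^14 = 76.29 µV.
V_out = 0 + 8715 × 7.62939e-05 V = 0.664902 V.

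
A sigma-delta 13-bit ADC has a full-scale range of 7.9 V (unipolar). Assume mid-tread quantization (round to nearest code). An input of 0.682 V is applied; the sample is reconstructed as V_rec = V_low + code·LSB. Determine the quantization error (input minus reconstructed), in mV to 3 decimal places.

Step size: 7.9 V ÷ 2^13 = 0.964 mV.
Scaled input = 707.2081 LSBs, so code = 707.
Reconstructed: 0.68179932 V.
Difference: 0.000200684 V → 0.201 mV.

0.201 mV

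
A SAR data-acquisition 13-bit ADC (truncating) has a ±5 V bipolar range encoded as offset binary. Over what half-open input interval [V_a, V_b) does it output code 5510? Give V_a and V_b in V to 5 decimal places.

LSB = 10/2^13 = 1.221 mV.
V_a = V_low + 5510·LSB = 1.72607 V; V_b = V_low + 5511·LSB = 1.72729 V.

[1.72607 V, 1.72729 V)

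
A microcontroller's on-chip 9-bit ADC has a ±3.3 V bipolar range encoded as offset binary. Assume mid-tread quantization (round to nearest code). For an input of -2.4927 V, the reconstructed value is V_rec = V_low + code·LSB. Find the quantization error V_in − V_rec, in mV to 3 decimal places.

One LSB is 6.6 V / 512 = 12.891 mV.
(V_in − V_low)/LSB = (-2.4927 − (−3.3))/0.0128906 = 62.6269 → code 63 (round).
Code 63 maps back to (−3.3) + 63×0.0128906 V = -2.4878906 V.
V_in − V_rec = -0.00480938 V = -4.809 mV.

-4.809 mV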